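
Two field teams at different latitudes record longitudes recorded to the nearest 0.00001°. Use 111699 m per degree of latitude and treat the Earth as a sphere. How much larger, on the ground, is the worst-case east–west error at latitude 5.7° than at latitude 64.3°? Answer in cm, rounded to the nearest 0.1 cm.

Rounding to 5 decimal places leaves the longitude within ±5e-06° of the true value.
Error at 5.7° = 5e-06° × 111699 × cos 5.7° ≈ 0.5585 × 0.9951 = 0.55573 m.
At 64.3°: 5e-06° × 111699 × cos 64.3° = 5e-06 × 111699 × 0.4337 ≈ 0.2422 m.
So the lower-latitude error exceeds the higher by 0.55573 − 0.2422 = 0.31354 m.
That is 0.313537 m = 31.354 cm.

31.4 cm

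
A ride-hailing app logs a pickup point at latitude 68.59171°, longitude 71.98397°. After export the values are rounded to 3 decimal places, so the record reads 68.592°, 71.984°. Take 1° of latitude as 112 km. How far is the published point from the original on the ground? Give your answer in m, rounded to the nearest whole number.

The latitude changed by -0.00029° and the longitude by -0.00003°.
North–south shift: -0.00029 × 112000 = -32.48 m.
East–west at this latitude: -0.00003° × 112000 × cos 68.592° ≈ -0.00003 × 40880.8 = -1.22642 m.
Distance: √(32.48² + 1.22642²) ≈ 32.5031 m.

33 m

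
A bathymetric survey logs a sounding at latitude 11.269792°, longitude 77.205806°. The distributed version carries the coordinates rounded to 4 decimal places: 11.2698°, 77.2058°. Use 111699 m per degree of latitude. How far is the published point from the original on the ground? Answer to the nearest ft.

4 ft

Δlat = 11.269792 − 11.2698 = -0.000008°; Δlon = 77.205806 − 77.2058 = +0.000006°.
North–south shift: -0.000008 × 111699 = -0.893592 m.
E–W at 11.2698°: 0.000006° × 111699 × cos 11.2698° = 0.000006 × 111699 × 0.9807 ≈ 0.657271 m.
Distance: √(0.893592² + 0.657271²) ≈ 1.10928 m.
In feet: 1.10928 m ÷ 0.3048 ≈ 3.6394 ft.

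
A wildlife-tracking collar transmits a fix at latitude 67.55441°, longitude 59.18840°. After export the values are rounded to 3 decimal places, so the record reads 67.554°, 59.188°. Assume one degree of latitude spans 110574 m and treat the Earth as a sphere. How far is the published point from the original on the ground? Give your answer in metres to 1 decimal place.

Δlat = 67.55441 − 67.554 = +0.00041°; Δlon = 59.18840 − 59.188 = +0.00040°.
North–south shift: 0.00041 × 110574 = 45.3353 m.
E–W at 67.554°: 0.00040° × 110574 × cos 67.554° = 0.00040 × 110574 × 0.3818 ≈ 16.8874 m.
Combined displacement = (45.3353² + 16.8874²)^½ ≈ 48.3785 m.

48.4 metres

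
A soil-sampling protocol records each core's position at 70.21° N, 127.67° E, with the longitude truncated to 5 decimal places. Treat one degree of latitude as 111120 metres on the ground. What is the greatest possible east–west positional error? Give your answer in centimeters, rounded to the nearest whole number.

Truncating at 5 decimal places can drop up to a full unit in the last place, so the longitude may be off by as much as 1e-05°.
One degree of longitude at 70.21° is 111120 × cos 70.21° ≈ 111120 × 0.3386 = 37622.3 m.
So at most 1e-05° × 37622.3 ≈ 0.376223 m east–west.
That is 0.376223 m = 37.622 cm.

38 centimeters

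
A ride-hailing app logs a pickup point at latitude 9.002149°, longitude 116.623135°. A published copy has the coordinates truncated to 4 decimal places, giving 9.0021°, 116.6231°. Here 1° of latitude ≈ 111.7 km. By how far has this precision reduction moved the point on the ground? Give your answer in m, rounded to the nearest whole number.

The latitude changed by +0.000049° and the longitude by +0.000035°.
North–south shift: 0.000049 × 111700 = 5.4733 m.
East–west at this latitude: 0.000035° × 111700 × cos 9.0021° ≈ 0.000035 × 110324 = 3.86135 m.
Combined displacement = (5.4733² + 3.86135²)^½ ≈ 6.69828 m.

7 m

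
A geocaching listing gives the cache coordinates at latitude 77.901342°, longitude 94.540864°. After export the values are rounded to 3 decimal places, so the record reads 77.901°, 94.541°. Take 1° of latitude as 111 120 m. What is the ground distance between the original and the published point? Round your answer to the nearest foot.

125 feet

Δlat = 77.901342 − 77.901 = +0.000342°; Δlon = 94.540864 − 94.541 = -0.000136°.
North–south shift: 0.000342 × 111120 = 38.003 m.
E–W at 77.901°: -0.000136° × 111120 × cos 77.901° = -0.000136 × 111120 × 0.2096 ≈ -3.16756 m.
Hypotenuse of the two orthogonal shifts: √(38.003² + 3.16756²) = 38.1348 m.
Converting: 38.1348 m × 3.2808 ft/m ≈ 125.11 ft.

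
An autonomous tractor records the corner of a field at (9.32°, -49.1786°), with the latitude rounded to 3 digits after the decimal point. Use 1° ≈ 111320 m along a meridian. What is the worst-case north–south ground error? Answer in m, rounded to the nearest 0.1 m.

55.7 m

Rounding to 3 decimal places leaves the latitude within ±0.0005° of the true value.
Along the meridian that is 0.0005° × 111320 m/° = 55.66 m.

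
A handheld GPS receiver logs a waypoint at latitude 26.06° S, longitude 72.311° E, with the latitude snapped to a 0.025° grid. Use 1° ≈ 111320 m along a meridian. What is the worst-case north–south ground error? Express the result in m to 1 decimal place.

1391.5 m

With a 0.025° grid the true value lies within half a step, ±0.025°/2 = ±0.0125°, of the stored one.
So the N–S error is at most 0.0125 × 111320 = 1391.5 m.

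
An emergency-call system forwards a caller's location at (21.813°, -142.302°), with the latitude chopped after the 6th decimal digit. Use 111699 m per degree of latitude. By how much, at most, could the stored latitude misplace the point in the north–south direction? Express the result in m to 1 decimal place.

Truncating at 6 decimal places can drop up to a full unit in the last place, so the latitude may be off by as much as 1e-06°.
So the N–S error is at most 1e-06 × 111699 = 0.111699 m.

0.1 m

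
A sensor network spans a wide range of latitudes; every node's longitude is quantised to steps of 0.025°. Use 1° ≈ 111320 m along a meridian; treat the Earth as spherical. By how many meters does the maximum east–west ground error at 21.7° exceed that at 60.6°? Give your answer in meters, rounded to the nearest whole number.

With a 0.025° grid the true value lies within half a step, ±0.025°/2 = ±0.0125°, of the stored one.
At 21.7°: 0.0125° × 111320 × cos 21.7° = 0.0125 × 111320 × 0.9291 ≈ 1292.9 m.
Error at 60.6° = 0.0125° × 111320 × cos 60.6° ≈ 1391.5 × 0.4909 = 683.09 m.
So the lower-latitude error exceeds the higher by 1292.9 − 683.09 = 609.8 m.

610 meters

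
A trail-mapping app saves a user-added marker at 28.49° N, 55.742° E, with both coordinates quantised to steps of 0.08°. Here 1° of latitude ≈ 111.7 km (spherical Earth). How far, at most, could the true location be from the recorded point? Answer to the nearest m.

5948 m

With a 0.08° grid the true value lies within half a step, ±0.08°/2 = ±0.04°, of the stored one.
Latitude error → 0.04 × 111700 = 4468 m along the meridian.
E–W at 28.49°: 0.04° × 111700 × cos 28.49° = 0.04 × 111700 × 0.8789 ≈ 3926.93 m.
Combining orthogonally: (4468² + 3926.93²)^½ ≈ 5948.43 m.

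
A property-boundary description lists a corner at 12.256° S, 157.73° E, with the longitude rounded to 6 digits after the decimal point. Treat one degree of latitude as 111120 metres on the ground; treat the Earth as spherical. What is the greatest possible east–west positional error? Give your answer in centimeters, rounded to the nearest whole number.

Rounding to 6 decimal places leaves the longitude within ±5e-07° of the true value.
At latitude 12.256° a degree of longitude spans 111120 m × cos 12.256° = 111120 × 0.9772 ≈ 108587 m.
East–west error: 5e-07° × 108587 m/° ≈ 0.0542937 m.
That is 0.0542937 m = 5.4294 cm.

5 centimeters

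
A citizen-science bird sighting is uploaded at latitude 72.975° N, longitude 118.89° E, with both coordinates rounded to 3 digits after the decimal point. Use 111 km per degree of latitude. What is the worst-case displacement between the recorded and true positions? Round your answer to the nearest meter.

58 meters

Rounding to 3 decimal places leaves each coordinate within ±0.0005° of the true value.
North–south component: 0.0005° × 111000 = 55.5 m.
East–west component at 72.975°: 0.0005° × 111000 × cos 72.975° ≈ 0.0005 × 32499.6 ≈ 16.2498 m.
Worst case both components are at the extreme and orthogonal: √(55.5² + 16.2498²) ≈ 57.83 m.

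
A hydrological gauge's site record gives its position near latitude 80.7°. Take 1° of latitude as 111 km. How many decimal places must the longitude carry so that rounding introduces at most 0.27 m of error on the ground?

At 80.7° one degree of longitude covers 111000 × cos 80.7° ≈ 111000 × 0.1616 ≈ 17938 m.
With N decimal places the half-ulp bound is 0.5·10⁻ᴺ°, or 0.5·10⁻ᴺ × 17938 m on the ground.
Need 0.5 × 17938 × 10⁻ᴺ ≤ 0.27 → 10⁻ᴺ ≤ 3.010e-05, so N ≥ 4.52.
So 5 decimal places suffice (0.0897 m); 4 would allow up to 0.897 m.

5 decimal places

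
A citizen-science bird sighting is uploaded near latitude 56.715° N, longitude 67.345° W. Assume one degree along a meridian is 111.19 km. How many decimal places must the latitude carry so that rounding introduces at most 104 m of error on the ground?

One degree of latitude covers 111190 m.
N decimal places → at most half a unit in the last place, 0.5 × 10⁻ᴺ° = 111190/2 × 10⁻ᴺ m.
Setting 55595 × 10⁻ᴺ ≤ 104 gives 10ᴺ ≥ 534.6, i.e. N ≥ 2.73.
So 3 decimal places suffice (55.6 m); 2 would allow up to 556 m.

3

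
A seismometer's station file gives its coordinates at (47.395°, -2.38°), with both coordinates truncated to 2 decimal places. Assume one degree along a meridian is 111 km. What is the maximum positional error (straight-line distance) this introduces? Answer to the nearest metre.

1340 metres

Truncating at 2 decimal places can drop up to a full unit in the last place, so each coordinate may be off by as much as 0.01°.
North–south component: 0.01° × 111000 = 1110 m.
East–west component at 47.395°: 0.01° × 111000 × cos 47.395° ≈ 0.01 × 75140.4 ≈ 751.404 m.
Worst case both components are at the extreme and orthogonal: √(1110² + 751.404²) ≈ 1340.41 m.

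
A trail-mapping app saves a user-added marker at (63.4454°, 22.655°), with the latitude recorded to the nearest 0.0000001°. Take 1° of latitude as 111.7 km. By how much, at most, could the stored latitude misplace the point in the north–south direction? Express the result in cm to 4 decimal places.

Rounding to 7 decimal places leaves the latitude within ±5e-08° of the true value.
So the N–S error is at most 5e-08 × 111700 = 0.005585 m.
That is 0.005585 m = 0.5585 cm.

0.5585 cm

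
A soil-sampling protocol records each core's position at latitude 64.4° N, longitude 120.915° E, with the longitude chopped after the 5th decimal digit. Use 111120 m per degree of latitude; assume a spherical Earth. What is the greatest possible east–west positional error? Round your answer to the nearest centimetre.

Truncating at 5 decimal places can drop up to a full unit in the last place, so the longitude may be off by as much as 1e-05°.
Parallels shrink by cos φ, so at 64.4° a degree of longitude is 111120 × 0.4321 ≈ 48013.4 m.
So at most 1e-05° × 48013.4 ≈ 0.480134 m east–west.
That is 0.480134 m = 48.013 cm.

48 centimetres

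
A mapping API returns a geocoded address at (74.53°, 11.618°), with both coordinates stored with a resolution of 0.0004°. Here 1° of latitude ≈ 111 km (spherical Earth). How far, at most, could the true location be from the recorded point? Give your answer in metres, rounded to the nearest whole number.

With a 0.0004° grid the true value lies within half a step, ±0.0004°/2 = ±0.0002°, of the stored one.
North–south component: 0.0002° × 111000 = 22.2 m.
E–W at 74.53°: 0.0002° × 111000 × cos 74.53° = 0.0002 × 111000 × 0.2667 ≈ 5.92149 m.
Worst case both components are at the extreme and orthogonal: √(22.2² + 5.92149²) ≈ 22.9762 m.

23 metres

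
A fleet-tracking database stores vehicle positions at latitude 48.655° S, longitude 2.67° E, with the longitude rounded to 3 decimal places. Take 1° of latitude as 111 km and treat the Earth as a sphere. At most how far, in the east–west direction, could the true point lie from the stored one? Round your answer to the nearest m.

37 m

Rounding to 3 decimal places leaves the longitude within ±0.0005° of the true value.
One degree of longitude at 48.655° is 111000 × cos 48.655° ≈ 111000 × 0.6606 = 73325.7 m.
So at most 0.0005° × 73325.7 ≈ 36.6628 m east–west.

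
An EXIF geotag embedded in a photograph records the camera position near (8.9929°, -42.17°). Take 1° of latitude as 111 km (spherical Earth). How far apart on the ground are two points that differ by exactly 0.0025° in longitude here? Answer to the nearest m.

At 8.9929° a degree of longitude is 111000 × cos 8.9929° ≈ 109636 m, so 0.0025° corresponds to 274.089 m.

274 m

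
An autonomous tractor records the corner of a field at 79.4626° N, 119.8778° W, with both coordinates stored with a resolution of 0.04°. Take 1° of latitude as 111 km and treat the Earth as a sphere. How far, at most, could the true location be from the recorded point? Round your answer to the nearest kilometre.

With a 0.04° grid the true value lies within half a step, ±0.04°/2 = ±0.02°, of the stored one.
North–south component: 0.02° × 111000 = 2220 m.
East–west component at 79.4626°: 0.02° × 111000 × cos 79.4626° ≈ 0.02 × 20299.4 ≈ 405.988 m.
The two errors are perpendicular, so the maximum displacement is √(2220² + 405.988²) ≈ 2256.82 m.
That is 2256.82 m = 2.2568 km.

2 kilometres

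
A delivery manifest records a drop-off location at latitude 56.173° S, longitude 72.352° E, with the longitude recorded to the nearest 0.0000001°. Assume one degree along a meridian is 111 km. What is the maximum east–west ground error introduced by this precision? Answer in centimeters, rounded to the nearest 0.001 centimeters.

Rounding to 7 decimal places leaves the longitude within ±5e-08° of the true value.
At latitude 56.173° a degree of longitude spans 111000 m × cos 56.173° = 111000 × 0.5567 ≈ 61792.3 m.
Maximum E–W displacement: 5e-08 × 61792.3 = 0.00308961 m.
That is 0.00308961 m = 0.30896 cm.

0.309 centimeters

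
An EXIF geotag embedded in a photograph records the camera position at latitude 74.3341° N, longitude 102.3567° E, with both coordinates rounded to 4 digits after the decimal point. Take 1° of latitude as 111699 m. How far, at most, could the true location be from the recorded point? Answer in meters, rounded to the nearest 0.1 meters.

Rounding to 4 decimal places leaves each coordinate within ±5e-05° of the true value.
North–south component: 5e-05° × 111699 = 5.58495 m.
Longitude error → 5e-05 × 111699 × cos 74.3341° = 5e-05 × 111699 × 0.2700 ≈ 1.50809 m.
The two errors are perpendicular, so the maximum displacement is √(5.58495² + 1.50809²) ≈ 5.78498 m.

5.8 meters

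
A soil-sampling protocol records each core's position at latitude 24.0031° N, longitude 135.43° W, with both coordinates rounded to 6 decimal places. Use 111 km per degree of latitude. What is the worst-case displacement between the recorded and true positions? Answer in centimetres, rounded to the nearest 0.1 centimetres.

7.5 centimetres

Rounding to 6 decimal places leaves each coordinate within ±5e-07° of the true value.
N–S: 5e-07° × 111000 m/° = 0.0555 m.
E–W at 24.0031°: 5e-07° × 111000 × cos 24.0031° = 5e-07 × 111000 × 0.9135 ≈ 0.0507006 m.
The two errors are perpendicular, so the maximum displacement is √(0.0555² + 0.0507006²) ≈ 0.0751718 m.
That is 0.0751718 m = 7.5172 cm.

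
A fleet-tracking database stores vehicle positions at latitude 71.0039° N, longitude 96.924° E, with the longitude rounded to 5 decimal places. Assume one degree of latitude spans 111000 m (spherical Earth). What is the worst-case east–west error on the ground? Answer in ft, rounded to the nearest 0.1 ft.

Rounding to 5 decimal places leaves the longitude within ±5e-06° of the true value.
At latitude 71.0039° a degree of longitude spans 111000 m × cos 71.0039° = 111000 × 0.3255 ≈ 36130.9 m.
So at most 5e-06° × 36130.9 ≈ 0.180655 m east–west.
In feet: 0.180655 m ÷ 0.3048 ≈ 0.5927 ft.

0.6 ft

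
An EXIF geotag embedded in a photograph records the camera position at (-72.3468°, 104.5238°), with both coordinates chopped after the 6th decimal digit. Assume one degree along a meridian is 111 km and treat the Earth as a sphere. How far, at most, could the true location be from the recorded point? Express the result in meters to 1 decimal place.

Truncating at 6 decimal places can drop up to a full unit in the last place, so each coordinate may be off by as much as 1e-06°.
North–south component: 1e-06° × 111000 = 0.111 m.
Longitude error → 1e-06 × 111000 × cos 72.3468° = 1e-06 × 111000 × 0.3033 ≈ 0.0336613 m.
Combining orthogonally: (0.111² + 0.0336613²)^½ ≈ 0.115992 m.

0.1 meters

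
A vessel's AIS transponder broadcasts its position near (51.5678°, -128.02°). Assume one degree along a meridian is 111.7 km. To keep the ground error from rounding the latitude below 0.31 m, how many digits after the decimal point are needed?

6 decimal places

One degree of latitude covers 111700 m.
Rounding to N decimal places gives at most 0.5 × 10⁻ᴺ degrees of error, i.e. 0.5 × 10⁻ᴺ × 111700 m.
Setting 55850 × 10⁻ᴺ ≤ 0.31 gives 10ᴺ ≥ 1.802e+05, i.e. N ≥ 5.26.
At 5 places the error can reach 0.558 m, but 6 places keeps it to 0.0558 m.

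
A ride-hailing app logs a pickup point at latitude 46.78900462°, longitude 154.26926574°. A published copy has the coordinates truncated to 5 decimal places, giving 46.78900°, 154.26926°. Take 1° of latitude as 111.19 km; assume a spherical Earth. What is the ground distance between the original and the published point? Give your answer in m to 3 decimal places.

0.674 m

The latitude changed by +0.00000462° and the longitude by +0.00000574°.
N–S: 0.00000462° × 111190 m/° = 0.513698 m.
E–W at 46.789°: 0.00000574° × 111190 × cos 46.789° = 0.00000574 × 111190 × 0.6847 ≈ 0.436988 m.
Hypotenuse of the two orthogonal shifts: √(0.513698² + 0.436988²) = 0.674421 m.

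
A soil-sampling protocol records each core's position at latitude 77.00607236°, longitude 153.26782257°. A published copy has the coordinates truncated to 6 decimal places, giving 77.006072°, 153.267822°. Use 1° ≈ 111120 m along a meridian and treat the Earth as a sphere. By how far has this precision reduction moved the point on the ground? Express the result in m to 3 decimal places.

Δlat = 77.00607236 − 77.006072 = +0.00000036°; Δlon = 153.26782257 − 153.267822 = +0.00000057°.
North–south shift: 0.00000036 × 111120 = 0.0400032 m.
East–west at this latitude: 0.00000057° × 111120 × cos 77.0061° ≈ 0.00000057 × 24985.1 = 0.0142415 m.
Hypotenuse of the two orthogonal shifts: √(0.0400032² + 0.0142415²) = 0.0424626 m.

0.042 m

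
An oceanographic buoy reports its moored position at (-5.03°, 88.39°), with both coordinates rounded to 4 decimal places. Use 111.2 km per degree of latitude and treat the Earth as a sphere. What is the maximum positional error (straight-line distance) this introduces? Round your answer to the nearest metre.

Rounding to 4 decimal places leaves each coordinate within ±5e-05° of the true value.
North–south component: 5e-05° × 111200 = 5.56 m.
E–W at 5.03°: 5e-05° × 111200 × cos 5.03° = 5e-05 × 111200 × 0.9961 ≈ 5.53859 m.
Combining orthogonally: (5.56² + 5.53859²)^½ ≈ 7.8479 m.

8 metres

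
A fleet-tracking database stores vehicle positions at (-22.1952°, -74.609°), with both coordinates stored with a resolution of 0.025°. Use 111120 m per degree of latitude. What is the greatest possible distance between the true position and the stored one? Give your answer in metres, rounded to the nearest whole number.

1893 metres

With a 0.025° grid the true value lies within half a step, ±0.025°/2 = ±0.0125°, of the stored one.
North–south component: 0.0125° × 111120 = 1389 m.
Longitude error → 0.0125 × 111120 × cos 22.1952° = 0.0125 × 111120 × 0.9259 ≈ 1286.08 m.
The two errors are perpendicular, so the maximum displacement is √(1389² + 1286.08²) ≈ 1892.97 m.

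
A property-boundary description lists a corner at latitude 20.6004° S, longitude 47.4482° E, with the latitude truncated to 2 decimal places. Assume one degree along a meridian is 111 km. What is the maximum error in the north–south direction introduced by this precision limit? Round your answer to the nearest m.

1110 m

Truncating at 2 decimal places can drop up to a full unit in the last place, so the latitude may be off by as much as 0.01°.
Along the meridian that is 0.01° × 111000 m/° = 1110 m.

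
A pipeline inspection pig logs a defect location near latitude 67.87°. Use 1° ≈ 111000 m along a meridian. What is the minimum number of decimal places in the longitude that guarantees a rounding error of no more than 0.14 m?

At 67.87° one degree of longitude covers 111000 × cos 67.87° ≈ 111000 × 0.3767 ≈ 41814.7 m.
N decimal places → at most half a unit in the last place, 0.5 × 10⁻ᴺ° = 41814.7/2 × 10⁻ᴺ m.
Setting 20907.4 × 10⁻ᴺ ≤ 0.14 gives 10ᴺ ≥ 1.493e+05, i.e. N ≥ 5.17.
N = 5 would give 0.209 m (too coarse); N = 6 gives 0.0209 m ≤ 0.14 m.

6 decimal places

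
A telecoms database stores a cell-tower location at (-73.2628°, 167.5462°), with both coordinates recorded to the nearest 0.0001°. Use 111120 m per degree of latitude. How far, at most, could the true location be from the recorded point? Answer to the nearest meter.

6 meters

Rounding to 4 decimal places leaves each coordinate within ±5e-05° of the true value.
N–S: 5e-05° × 111120 m/° = 5.556 m.
E–W at 73.2628°: 5e-05° × 111120 × cos 73.2628° = 5e-05 × 111120 × 0.2880 ≈ 1.60003 m.
The two errors are perpendicular, so the maximum displacement is √(5.556² + 1.60003²) ≈ 5.7818 m.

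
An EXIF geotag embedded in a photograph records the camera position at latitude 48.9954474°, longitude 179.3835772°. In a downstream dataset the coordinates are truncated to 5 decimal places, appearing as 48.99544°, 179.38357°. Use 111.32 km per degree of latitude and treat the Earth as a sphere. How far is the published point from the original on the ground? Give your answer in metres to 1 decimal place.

The latitude changed by +0.0000074° and the longitude by +0.0000072°.
North–south shift: 0.0000074 × 111320 = 0.823768 m.
E–W at 48.9954°: 0.0000072° × 111320 × cos 48.9954° = 0.0000072 × 111320 × 0.6561 ≈ 0.525882 m.
Distance: √(0.823768² + 0.525882²) ≈ 0.977316 m.

1.0 metres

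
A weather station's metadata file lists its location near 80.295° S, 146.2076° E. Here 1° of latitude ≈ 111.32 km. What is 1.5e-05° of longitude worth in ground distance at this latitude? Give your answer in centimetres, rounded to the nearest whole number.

1.5e-05° of longitude at 80.295° is 1.5e-05 × 111320 × cos 80.295° ≈ 1.5e-05 × 18765.8 = 0.281487 m.
That is 0.281487 m = 28.149 cm.

28 centimetres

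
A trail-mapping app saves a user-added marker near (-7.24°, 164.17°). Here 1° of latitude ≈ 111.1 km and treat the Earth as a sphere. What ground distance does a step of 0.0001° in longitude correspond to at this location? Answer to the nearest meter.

11 meters

At 7.24° a degree of longitude is 111100 × cos 7.24° ≈ 110214 m, so 0.0001° corresponds to 11.0214 m.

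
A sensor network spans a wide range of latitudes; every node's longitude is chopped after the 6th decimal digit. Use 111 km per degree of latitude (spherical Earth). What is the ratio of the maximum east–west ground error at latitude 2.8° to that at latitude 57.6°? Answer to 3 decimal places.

1.864

Truncating at 6 decimal places can drop up to a full unit in the last place, so the longitude may be off by as much as 1e-06°.
Error at 2.8° = 1e-06° × 111000 × cos 2.8° ≈ 0.111 × 0.9988 = 0.11087 m.
At 57.6°: 1e-06° × 111000 × cos 57.6° = 1e-06 × 111000 × 0.5358 ≈ 0.059477 m.
Ratio: 0.11087 / 0.059477 = cos 2.8° / cos 57.6° ≈ 1.8640.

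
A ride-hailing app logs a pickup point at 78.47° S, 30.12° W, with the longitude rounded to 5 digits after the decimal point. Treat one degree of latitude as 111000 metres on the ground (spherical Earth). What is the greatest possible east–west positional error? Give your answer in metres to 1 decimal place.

0.1 metres

Rounding to 5 decimal places leaves the longitude within ±5e-06° of the true value.
Parallels shrink by cos φ, so at 78.47° a degree of longitude is 111000 × 0.1999 ≈ 22186.8 m.
Maximum E–W displacement: 5e-06 × 22186.8 = 0.110934 m.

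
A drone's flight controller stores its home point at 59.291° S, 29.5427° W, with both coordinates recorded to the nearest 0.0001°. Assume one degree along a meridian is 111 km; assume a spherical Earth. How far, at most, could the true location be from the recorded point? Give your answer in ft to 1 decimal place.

20.4 ft

Rounding to 4 decimal places leaves each coordinate within ±5e-05° of the true value.
N–S: 5e-05° × 111000 m/° = 5.55 m.
E–W at 59.291°: 5e-05° × 111000 × cos 59.291° = 5e-05 × 111000 × 0.5107 ≈ 2.83426 m.
Combining orthogonally: (5.55² + 2.83426²)^½ ≈ 6.23182 m.
Converting: 6.23182 m × 3.2808 ft/m ≈ 20.446 ft.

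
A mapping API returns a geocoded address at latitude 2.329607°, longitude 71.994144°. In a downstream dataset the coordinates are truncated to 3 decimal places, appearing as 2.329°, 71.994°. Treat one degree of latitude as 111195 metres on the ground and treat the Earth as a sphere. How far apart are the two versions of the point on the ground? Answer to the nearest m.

69 m

The latitude changed by +0.000607° and the longitude by +0.000144°.
N–S: 0.000607° × 111195 m/° = 67.4954 m.
East–west at this latitude: 0.000144° × 111195 × cos 2.329° ≈ 0.000144 × 111103 = 15.9989 m.
Combined displacement = (67.4954² + 15.9989²)^½ ≈ 69.3656 m.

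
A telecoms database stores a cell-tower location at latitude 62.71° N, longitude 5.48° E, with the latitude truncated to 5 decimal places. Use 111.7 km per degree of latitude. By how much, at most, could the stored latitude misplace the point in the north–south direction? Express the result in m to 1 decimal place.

Truncating at 5 decimal places can drop up to a full unit in the last place, so the latitude may be off by as much as 1e-05°.
So the N–S error is at most 1e-05 × 111700 = 1.117 m.

1.1 m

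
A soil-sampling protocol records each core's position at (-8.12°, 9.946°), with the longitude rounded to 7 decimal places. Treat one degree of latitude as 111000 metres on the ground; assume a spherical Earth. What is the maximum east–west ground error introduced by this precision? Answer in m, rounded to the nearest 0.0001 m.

Rounding to 7 decimal places leaves the longitude within ±5e-08° of the true value.
At latitude 8.12° a degree of longitude spans 111000 m × cos 8.12° = 111000 × 0.9900 ≈ 109887 m.
So at most 5e-08° × 109887 ≈ 0.00549436 m east–west.

0.0055 m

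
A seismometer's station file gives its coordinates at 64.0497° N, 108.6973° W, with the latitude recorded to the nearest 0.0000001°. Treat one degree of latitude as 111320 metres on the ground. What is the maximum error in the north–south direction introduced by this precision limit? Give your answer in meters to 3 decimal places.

Rounding to 7 decimal places leaves the latitude within ±5e-08° of the true value.
Along the meridian that is 5e-08° × 111320 m/° = 0.005566 m.

0.006 meters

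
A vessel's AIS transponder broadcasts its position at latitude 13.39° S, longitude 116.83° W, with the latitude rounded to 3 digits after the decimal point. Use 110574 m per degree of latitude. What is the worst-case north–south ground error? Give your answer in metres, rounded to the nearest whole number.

55 metres

Rounding to 3 decimal places leaves the latitude within ±0.0005° of the true value.
So the N–S error is at most 0.0005 × 110574 = 55.287 m.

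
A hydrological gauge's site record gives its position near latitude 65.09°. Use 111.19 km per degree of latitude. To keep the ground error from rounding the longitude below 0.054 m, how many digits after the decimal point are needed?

At 65.09° one degree of longitude covers 111190 × cos 65.09° ≈ 111190 × 0.4212 ≈ 46832.6 m.
N decimal places → at most half a unit in the last place, 0.5 × 10⁻ᴺ° = 46832.6/2 × 10⁻ᴺ m.
Need 0.5 × 46832.6 × 10⁻ᴺ ≤ 0.054 → 10⁻ᴺ ≤ 2.306e-06, so N ≥ 5.64.
At 5 places the error can reach 0.234 m, but 6 places keeps it to 0.0234 m.

6 decimal places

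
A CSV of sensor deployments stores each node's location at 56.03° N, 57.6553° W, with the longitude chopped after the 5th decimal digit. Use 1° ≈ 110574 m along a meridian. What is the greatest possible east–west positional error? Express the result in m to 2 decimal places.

0.62 m

Truncating at 5 decimal places can drop up to a full unit in the last place, so the longitude may be off by as much as 1e-05°.
Parallels shrink by cos φ, so at 56.03° a degree of longitude is 110574 × 0.5588 ≈ 61784.2 m.
So at most 1e-05° × 61784.2 ≈ 0.617842 m east–west.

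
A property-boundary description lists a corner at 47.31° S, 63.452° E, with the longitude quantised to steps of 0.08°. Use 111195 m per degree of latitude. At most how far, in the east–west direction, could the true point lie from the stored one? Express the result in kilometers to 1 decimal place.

3.0 kilometers

With a 0.08° grid the true value lies within half a step, ±0.08°/2 = ±0.04°, of the stored one.
One degree of longitude at 47.31° is 111195 × cos 47.31° ≈ 111195 × 0.6780 = 75393.7 m.
So at most 0.04° × 75393.7 ≈ 3015.75 m east–west.
That is 3015.75 m = 3.0157 km.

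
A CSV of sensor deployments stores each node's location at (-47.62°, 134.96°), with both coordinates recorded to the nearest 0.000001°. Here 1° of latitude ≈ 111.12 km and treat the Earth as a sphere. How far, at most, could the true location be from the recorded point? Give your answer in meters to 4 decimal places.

0.0670 meters

Rounding to 6 decimal places leaves each coordinate within ±5e-07° of the true value.
N–S: 5e-07° × 111120 m/° = 0.05556 m.
Longitude error → 5e-07 × 111120 × cos 47.62° = 5e-07 × 111120 × 0.6740 ≈ 0.0374499 m.
Worst case both components are at the extreme and orthogonal: √(0.05556² + 0.0374499²) ≈ 0.0670031 m.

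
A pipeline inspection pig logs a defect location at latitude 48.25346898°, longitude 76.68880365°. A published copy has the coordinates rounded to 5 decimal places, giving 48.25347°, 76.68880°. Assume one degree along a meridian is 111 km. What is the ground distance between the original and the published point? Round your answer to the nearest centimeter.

29 centimeters

Δlat = 48.25346898 − 48.25347 = -0.00000102°; Δlon = 76.68880365 − 76.68880 = +0.00000365°.
North–south shift: -0.00000102 × 111000 = -0.11322 m.
East–west at this latitude: 0.00000365° × 111000 × cos 48.2535° ≈ 0.00000365 × 73907.8 = 0.269764 m.
Combined displacement = (0.11322² + 0.269764²)^½ ≈ 0.29256 m.
That is 0.29256 m = 29.256 cm.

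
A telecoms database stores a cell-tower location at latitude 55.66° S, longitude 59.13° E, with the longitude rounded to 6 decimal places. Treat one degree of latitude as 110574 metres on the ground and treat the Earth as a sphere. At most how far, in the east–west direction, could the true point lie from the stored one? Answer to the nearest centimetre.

Rounding to 6 decimal places leaves the longitude within ±5e-07° of the true value.
Parallels shrink by cos φ, so at 55.66° a degree of longitude is 110574 × 0.5641 ≈ 62375.1 m.
East–west error: 5e-07° × 62375.1 m/° ≈ 0.0311875 m.
That is 0.0311875 m = 3.1188 cm.

3 centimetres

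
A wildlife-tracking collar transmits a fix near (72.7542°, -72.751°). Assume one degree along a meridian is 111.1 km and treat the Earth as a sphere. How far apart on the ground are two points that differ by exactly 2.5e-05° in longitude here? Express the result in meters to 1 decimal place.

0.8 meters

At 72.7542° a degree of longitude is 111100 × cos 72.7542° ≈ 32938 m, so 2.5e-05° corresponds to 0.82345 m.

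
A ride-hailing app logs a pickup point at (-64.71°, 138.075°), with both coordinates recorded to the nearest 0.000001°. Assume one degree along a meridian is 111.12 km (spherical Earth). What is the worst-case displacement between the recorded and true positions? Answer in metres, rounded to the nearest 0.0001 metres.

0.0604 metres

Rounding to 6 decimal places leaves each coordinate within ±5e-07° of the true value.
Latitude error → 5e-07 × 111120 = 0.05556 m along the meridian.
East–west component at 64.71°: 5e-07° × 111120 × cos 64.71° ≈ 5e-07 × 47470.5 ≈ 0.0237352 m.
Worst case both components are at the extreme and orthogonal: √(0.05556² + 0.0237352²) ≈ 0.0604175 m.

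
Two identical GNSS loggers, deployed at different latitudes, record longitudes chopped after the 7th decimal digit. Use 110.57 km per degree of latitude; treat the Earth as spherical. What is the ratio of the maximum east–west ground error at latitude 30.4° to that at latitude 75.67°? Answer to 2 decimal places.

Truncating at 7 decimal places can drop up to a full unit in the last place, so the longitude may be off by as much as 1e-07°.
At 30.4°: 1e-07° × 110570 × cos 30.4° = 1e-07 × 110570 × 0.8625 ≈ 0.0095368 m.
At 75.67°: 1e-07° × 110570 × cos 75.67° = 1e-07 × 110570 × 0.2475 ≈ 0.0027367 m.
The ratio reduces to cos 30.4° / cos 75.67° = 0.8625/0.2475 ≈ 3.4848.

3.48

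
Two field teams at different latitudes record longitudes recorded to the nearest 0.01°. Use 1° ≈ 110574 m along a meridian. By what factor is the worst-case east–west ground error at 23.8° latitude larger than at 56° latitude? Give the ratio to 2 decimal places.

Rounding to 2 decimal places leaves the longitude within ±0.005° of the true value.
At 23.8°: 0.005° × 110574 × cos 23.8° = 0.005 × 110574 × 0.9150 ≈ 505.85 m.
Error at 56° = 0.005° × 110574 × cos 56° ≈ 552.87 × 0.5592 = 309.16 m.
The ratio reduces to cos 23.8° / cos 56° = 0.9150/0.5592 ≈ 1.6362.

1.64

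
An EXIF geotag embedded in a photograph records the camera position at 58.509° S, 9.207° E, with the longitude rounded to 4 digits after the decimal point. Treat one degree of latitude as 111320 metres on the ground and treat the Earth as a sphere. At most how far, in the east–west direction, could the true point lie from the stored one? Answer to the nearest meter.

Rounding to 4 decimal places leaves the longitude within ±5e-05° of the true value.
At latitude 58.509° a degree of longitude spans 111320 m × cos 58.509° = 111320 × 0.5224 ≈ 58149.6 m.
Maximum E–W displacement: 5e-05 × 58149.6 = 2.90748 m.

3 meters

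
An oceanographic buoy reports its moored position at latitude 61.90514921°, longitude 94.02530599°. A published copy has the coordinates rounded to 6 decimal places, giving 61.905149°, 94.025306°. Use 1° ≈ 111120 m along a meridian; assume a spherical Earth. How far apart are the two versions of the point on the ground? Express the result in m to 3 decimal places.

0.023 m

Δlat = 61.90514921 − 61.905149 = +0.00000021°; Δlon = 94.02530599 − 94.025306 = -0.00000001°.
N–S: 0.00000021° × 111120 m/° = 0.0233352 m.
East–west at this latitude: -0.00000001° × 111120 × cos 61.9051° ≈ -0.00000001 × 52330 = -0.0005233 m.
Hypotenuse of the two orthogonal shifts: √(0.0233352² + 0.0005233²) = 0.0233411 m.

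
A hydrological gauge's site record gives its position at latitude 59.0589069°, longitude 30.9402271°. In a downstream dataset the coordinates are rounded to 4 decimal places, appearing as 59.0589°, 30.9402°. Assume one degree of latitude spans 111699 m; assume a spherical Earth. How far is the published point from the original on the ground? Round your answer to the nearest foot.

The latitude changed by +0.0000069° and the longitude by +0.0000271°.
North–south shift: 0.0000069 × 111699 = 0.770723 m.
East–west at this latitude: 0.0000271° × 111699 × cos 59.0589° ≈ 0.0000271 × 57430.8 = 1.55637 m.
Hypotenuse of the two orthogonal shifts: √(0.770723² + 1.55637²) = 1.73675 m.
Converting: 1.73675 m × 3.2808 ft/m ≈ 5.698 ft.

6 feet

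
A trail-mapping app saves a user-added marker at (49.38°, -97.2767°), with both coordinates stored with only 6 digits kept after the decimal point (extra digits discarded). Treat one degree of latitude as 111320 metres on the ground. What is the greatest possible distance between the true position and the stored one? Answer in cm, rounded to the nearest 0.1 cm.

Truncating at 6 decimal places can drop up to a full unit in the last place, so each coordinate may be off by as much as 1e-06°.
N–S: 1e-06° × 111320 m/° = 0.11132 m.
Longitude error → 1e-06 × 111320 × cos 49.38° = 1e-06 × 111320 × 0.6510 ≈ 0.0724737 m.
The two errors are perpendicular, so the maximum displacement is √(0.11132² + 0.0724737²) ≈ 0.132833 m.
That is 0.132833 m = 13.283 cm.

13.3 cm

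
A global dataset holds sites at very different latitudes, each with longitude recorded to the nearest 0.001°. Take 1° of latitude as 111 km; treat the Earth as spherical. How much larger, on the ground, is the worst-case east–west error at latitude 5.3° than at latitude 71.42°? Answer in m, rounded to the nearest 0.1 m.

37.6 m

Rounding to 3 decimal places leaves the longitude within ±0.0005° of the true value.
Error at 5.3° = 0.0005° × 111000 × cos 5.3° ≈ 55.5 × 0.9957 = 55.263 m.
Error at 71.42° = 0.0005° × 111000 × cos 71.42° ≈ 55.5 × 0.3186 = 17.684 m.
Difference: 55.263 − 17.684 = 37.579 m.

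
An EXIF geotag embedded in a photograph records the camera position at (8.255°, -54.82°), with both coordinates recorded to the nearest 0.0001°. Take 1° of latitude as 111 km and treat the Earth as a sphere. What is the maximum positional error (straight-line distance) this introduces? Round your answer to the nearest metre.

8 metres

Rounding to 4 decimal places leaves each coordinate within ±5e-05° of the true value.
N–S: 5e-05° × 111000 m/° = 5.55 m.
East–west component at 8.255°: 5e-05° × 111000 × cos 8.255° ≈ 5e-05 × 109850 ≈ 5.4925 m.
Worst case both components are at the extreme and orthogonal: √(5.55² + 5.4925²) ≈ 7.80833 m.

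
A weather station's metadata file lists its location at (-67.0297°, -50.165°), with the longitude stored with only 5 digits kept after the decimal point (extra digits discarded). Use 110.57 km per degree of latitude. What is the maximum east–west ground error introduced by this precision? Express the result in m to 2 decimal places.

0.43 m

Truncating at 5 decimal places can drop up to a full unit in the last place, so the longitude may be off by as much as 1e-05°.
One degree of longitude at 67.0297° is 110570 × cos 67.0297° ≈ 110570 × 0.3903 = 43150.4 m.
Maximum E–W displacement: 1e-05 × 43150.4 = 0.431504 m.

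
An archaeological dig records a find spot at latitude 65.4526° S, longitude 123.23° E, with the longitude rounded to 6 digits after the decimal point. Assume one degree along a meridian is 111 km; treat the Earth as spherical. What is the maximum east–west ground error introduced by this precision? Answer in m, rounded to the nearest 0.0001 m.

0.0231 m

Rounding to 6 decimal places leaves the longitude within ±5e-07° of the true value.
Parallels shrink by cos φ, so at 65.4526° a degree of longitude is 111000 × 0.4154 ≈ 46114.5 m.
So at most 5e-07° × 46114.5 ≈ 0.0230572 m east–west.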